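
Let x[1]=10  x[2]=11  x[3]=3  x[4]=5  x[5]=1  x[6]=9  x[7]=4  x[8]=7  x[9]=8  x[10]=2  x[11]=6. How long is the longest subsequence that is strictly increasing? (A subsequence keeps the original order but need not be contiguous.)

Track the smallest tail for each achievable length (strict):
10 → extends → [10]
11 → extends → [10, 11]
3 → replaces 10 → [3, 11]
5 → replaces 11 → [3, 5]
1 → replaces 3 → [1, 5]
9 → extends → [1, 5, 9]
4 → replaces 5 → [1, 4, 9]
7 → replaces 9 → [1, 4, 7]
8 → extends → [1, 4, 7, 8]
2 → replaces 4 → [1, 2, 7, 8]
6 → replaces 7 → [1, 2, 6, 8]
Four tails, so the longest strictly increasing subsequence has length 4 (e.g. 3, 5, 7, 8).

4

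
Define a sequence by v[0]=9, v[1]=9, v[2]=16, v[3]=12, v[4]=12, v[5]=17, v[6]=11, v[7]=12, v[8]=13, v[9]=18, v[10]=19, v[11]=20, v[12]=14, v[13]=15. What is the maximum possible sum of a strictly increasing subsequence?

Let S[i] be the best sum of a strictly increasing subsequence ending at i:
i:       0   1   2   3   4   5   6   7   8   9  10  11  12  13
v[i]:    9   9  16  12  12  17  11  12  13  18  19  20  14  15
S:       9   9  25  21  21  42  20  32  45  63  82 102  59  74
Maximum is 102 (e.g. 9 + 11 + 12 + 13 + 18 + 19 + 20).

102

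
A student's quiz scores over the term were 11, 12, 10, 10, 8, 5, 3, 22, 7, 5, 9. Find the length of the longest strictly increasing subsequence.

Track the smallest tail for each achievable length (strict):
11 → extends → [11]
12 → extends → [11, 12]
10 → replaces 11 → [10, 12]
10 → already a tail → [10, 12]
8 → replaces 10 → [8, 12]
5 → replaces 8 → [5, 12]
3 → replaces 5 → [3, 12]
22 → extends → [3, 12, 22]
7 → replaces 12 → [3, 7, 22]
5 → replaces 7 → [3, 5, 22]
9 → replaces 22 → [3, 5, 9]
Three tails, so the longest strictly increasing subsequence has length 3 (e.g. 11, 12, 22).

3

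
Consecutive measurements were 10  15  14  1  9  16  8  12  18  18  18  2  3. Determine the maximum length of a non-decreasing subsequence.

Track the smallest tail for each achievable length (allowing ties):
10 → extends → [10]
15 → extends → [10, 15]
14 → replaces 15 → [10, 14]
1 → replaces 10 → [1, 14]
9 → replaces 14 → [1, 9]
16 → extends → [1, 9, 16]
8 → replaces 9 → [1, 8, 16]
12 → replaces 16 → [1, 8, 12]
18 → extends → [1, 8, 12, 18]
18 → extends → [1, 8, 12, 18, 18]
18 → extends → [1, 8, 12, 18, 18, 18]
2 → replaces 8 → [1, 2, 12, 18, 18, 18]
3 → replaces 12 → [1, 2, 3, 18, 18, 18]
Six tails, so the longest non-decreasing subsequence has length 6 (e.g. 10, 15, 16, 18, 18, 18).

6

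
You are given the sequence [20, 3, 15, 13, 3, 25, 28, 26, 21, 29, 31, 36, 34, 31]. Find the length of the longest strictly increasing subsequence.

Let dp[i] be the length of the longest such subsequence ending at index i:
i:      1  2  3  4  5  6  7  8  9 10 11 12 13 14
a[i]:  20  3 15 13  3 25 28 26 21 29 31 36 34 31
dp:     1  1  2  2  1  3  4  4  3  5  6  7  7  6
Maximum dp value is 7.

7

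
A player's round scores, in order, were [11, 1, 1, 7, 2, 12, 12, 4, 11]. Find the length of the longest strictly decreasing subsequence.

3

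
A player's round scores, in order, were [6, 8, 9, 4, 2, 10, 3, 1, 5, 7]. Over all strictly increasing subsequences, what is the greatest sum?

Let S[i] be the best sum of a strictly increasing subsequence ending at i:
i:      1  2  3  4  5  6  7  8  9 10
a[i]:   6  8  9  4  2 10  3  1  5  7
S:      6 14 23  4  2 33  5  1 10 17
Maximum is 33 (e.g. 6 + 8 + 9 + 10).

33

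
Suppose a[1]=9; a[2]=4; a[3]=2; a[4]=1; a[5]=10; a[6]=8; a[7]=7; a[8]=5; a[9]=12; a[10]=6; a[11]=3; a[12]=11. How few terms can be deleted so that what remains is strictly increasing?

8

Fewest deletions = n − (longest strictly increasing subsequence).
Patience tails:
9 → extends → [9]
4 → replaces 9 → [4]
2 → replaces 4 → [2]
1 → replaces 2 → [1]
10 → extends → [1, 10]
8 → replaces 10 → [1, 8]
7 → replaces 8 → [1, 7]
5 → replaces 7 → [1, 5]
12 → extends → [1, 5, 12]
6 → replaces 12 → [1, 5, 6]
3 → replaces 5 → [1, 3, 6]
11 → extends → [1, 3, 6, 11]
Longest strictly increasing subsequence has length 4, so deletions = 12 − 4 = 8.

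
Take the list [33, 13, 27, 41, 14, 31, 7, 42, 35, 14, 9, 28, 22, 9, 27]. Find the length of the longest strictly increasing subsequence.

4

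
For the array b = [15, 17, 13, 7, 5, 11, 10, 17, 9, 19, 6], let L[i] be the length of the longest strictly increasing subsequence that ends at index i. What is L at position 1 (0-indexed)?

2

dp[i] = 1 + max{dp[j] : j<i, b[j]<b[i]} (or 1 if no such j):
i:      0  1  2  3  4  5  6  7  8  9 10
b[i]:  15 17 13  7  5 11 10 17  9 19  6
dp:     1  2  1  1  1  2  2  3  2  4  2
At index 1 the value is 2.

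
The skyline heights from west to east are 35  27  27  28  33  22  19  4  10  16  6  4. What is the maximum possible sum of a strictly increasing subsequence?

88

Let S[i] be the best sum of a strictly increasing subsequence ending at i:
i:      1  2  3  4  5  6  7  8  9 10 11 12
a[i]:  35 27 27 28 33 22 19  4 10 16  6  4
S:     35 27 27 55 88 22 19  4 14 30 10  4
Maximum is 88 (e.g. 27 + 28 + 33).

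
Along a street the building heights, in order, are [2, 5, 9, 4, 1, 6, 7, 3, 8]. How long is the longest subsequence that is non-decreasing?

Track the smallest tail for each achievable length (allowing ties):
2 → extends → [2]
5 → extends → [2, 5]
9 → extends → [2, 5, 9]
4 → replaces 5 → [2, 4, 9]
1 → replaces 2 → [1, 4, 9]
6 → replaces 9 → [1, 4, 6]
7 → extends → [1, 4, 6, 7]
3 → replaces 4 → [1, 3, 6, 7]
8 → extends → [1, 3, 6, 7, 8]
Five tails, so the longest non-decreasing subsequence has length 5 (e.g. 2, 5, 6, 7, 8).

5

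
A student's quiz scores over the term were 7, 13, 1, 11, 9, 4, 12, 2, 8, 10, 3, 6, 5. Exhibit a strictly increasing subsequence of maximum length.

Patience tails give the LIS length; then backtrack through the dp parents:
7 → extends → [7]
13 → extends → [7, 13]
1 → replaces 7 → [1, 13]
11 → replaces 13 → [1, 11]
9 → replaces 11 → [1, 9]
4 → replaces 9 → [1, 4]
12 → extends → [1, 4, 12]
2 → replaces 4 → [1, 2, 12]
8 → replaces 12 → [1, 2, 8]
10 → extends → [1, 2, 8, 10]
3 → replaces 8 → [1, 2, 3, 10]
6 → replaces 10 → [1, 2, 3, 6]
5 → replaces 6 → [1, 2, 3, 5]
Length 4; one witness is 1, 4, 8, 10.

1, 4, 8, 10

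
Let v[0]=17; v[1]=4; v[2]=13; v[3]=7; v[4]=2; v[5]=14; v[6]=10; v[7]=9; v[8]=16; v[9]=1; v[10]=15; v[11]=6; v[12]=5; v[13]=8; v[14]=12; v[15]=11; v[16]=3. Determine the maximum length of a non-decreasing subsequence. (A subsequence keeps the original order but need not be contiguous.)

Track the smallest tail for each achievable length (allowing ties):
17 → extends → [17]
4 → replaces 17 → [4]
13 → extends → [4, 13]
7 → replaces 13 → [4, 7]
2 → replaces 4 → [2, 7]
14 → extends → [2, 7, 14]
10 → replaces 14 → [2, 7, 10]
9 → replaces 10 → [2, 7, 9]
16 → extends → [2, 7, 9, 16]
1 → replaces 2 → [1, 7, 9, 16]
15 → replaces 16 → [1, 7, 9, 15]
6 → replaces 7 → [1, 6, 9, 15]
5 → replaces 6 → [1, 5, 9, 15]
8 → replaces 9 → [1, 5, 8, 15]
12 → replaces 15 → [1, 5, 8, 12]
11 → replaces 12 → [1, 5, 8, 11]
3 → replaces 5 → [1, 3, 8, 11]
Four tails, so the longest non-decreasing subsequence has length 4 (e.g. 4, 13, 14, 16).

4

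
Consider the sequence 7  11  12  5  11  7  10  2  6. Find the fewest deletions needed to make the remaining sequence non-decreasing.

Fewest deletions = n − (longest non-decreasing subsequence).
i:      1  2  3  4  5  6  7  8  9
a[i]:   7 11 12  5 11  7 10  2  6
dp:     1  2  3  1  3  2  3  1  2
max dp = 3, so deletions = 9 − 3 = 6.

6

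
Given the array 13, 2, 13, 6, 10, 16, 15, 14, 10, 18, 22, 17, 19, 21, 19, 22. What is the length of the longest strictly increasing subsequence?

8

Track the smallest tail for each achievable length (strict):
13 → extends → [13]
2 → replaces 13 → [2]
13 → extends → [2, 13]
6 → replaces 13 → [2, 6]
10 → extends → [2, 6, 10]
16 → extends → [2, 6, 10, 16]
15 → replaces 16 → [2, 6, 10, 15]
14 → replaces 15 → [2, 6, 10, 14]
10 → already a tail → [2, 6, 10, 14]
18 → extends → [2, 6, 10, 14, 18]
22 → extends → [2, 6, 10, 14, 18, 22]
17 → replaces 18 → [2, 6, 10, 14, 17, 22]
19 → replaces 22 → [2, 6, 10, 14, 17, 19]
21 → extends → [2, 6, 10, 14, 17, 19, 21]
19 → already a tail → [2, 6, 10, 14, 17, 19, 21]
22 → extends → [2, 6, 10, 14, 17, 19, 21, 22]
Eight tails, so the longest strictly increasing subsequence has length 8 (e.g. 2, 6, 10, 16, 18, 19, 21, 22).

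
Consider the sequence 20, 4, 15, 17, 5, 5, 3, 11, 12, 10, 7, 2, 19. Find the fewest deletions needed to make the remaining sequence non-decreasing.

Fewest deletions = n − (longest non-decreasing subsequence).
i:      1  2  3  4  5  6  7  8  9 10 11 12 13
a[i]:  20  4 15 17  5  5  3 11 12 10  7  2 19
dp:     1  1  2  3  2  3  1  4  5  4  4  1  6
max dp = 6, so deletions = 13 − 6 = 7.

7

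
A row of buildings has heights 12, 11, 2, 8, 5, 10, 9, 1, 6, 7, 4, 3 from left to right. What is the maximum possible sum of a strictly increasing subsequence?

20

Let S[i] be the best sum of a strictly increasing subsequence ending at i:
i:      1  2  3  4  5  6  7  8  9 10 11 12
a[i]:  12 11  2  8  5 10  9  1  6  7  4  3
S:     12 11  2 10  7 20 19  1 13 20  6  5
Maximum is 20 (e.g. 2 + 8 + 10).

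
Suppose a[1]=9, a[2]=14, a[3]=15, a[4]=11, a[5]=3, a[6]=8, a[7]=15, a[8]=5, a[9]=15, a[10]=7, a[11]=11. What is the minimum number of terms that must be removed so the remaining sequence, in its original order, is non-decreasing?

Fewest deletions = n − (longest non-decreasing subsequence).
Patience tails:
9 → extends → [9]
14 → extends → [9, 14]
15 → extends → [9, 14, 15]
11 → replaces 14 → [9, 11, 15]
3 → replaces 9 → [3, 11, 15]
8 → replaces 11 → [3, 8, 15]
15 → extends → [3, 8, 15, 15]
5 → replaces 8 → [3, 5, 15, 15]
15 → extends → [3, 5, 15, 15, 15]
7 → replaces 15 → [3, 5, 7, 15, 15]
11 → replaces 15 → [3, 5, 7, 11, 15]
Longest non-decreasing subsequence has length 5, so deletions = 11 − 5 = 6.

6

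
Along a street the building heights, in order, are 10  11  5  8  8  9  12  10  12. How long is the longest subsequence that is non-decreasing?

Track the smallest tail for each achievable length (allowing ties):
10 → extends → [10]
11 → extends → [10, 11]
5 → replaces 10 → [5, 11]
8 → replaces 11 → [5, 8]
8 → extends → [5, 8, 8]
9 → extends → [5, 8, 8, 9]
12 → extends → [5, 8, 8, 9, 12]
10 → replaces 12 → [5, 8, 8, 9, 10]
12 → extends → [5, 8, 8, 9, 10, 12]
Six tails, so the longest non-decreasing subsequence has length 6 (e.g. 5, 8, 8, 9, 12, 12).

6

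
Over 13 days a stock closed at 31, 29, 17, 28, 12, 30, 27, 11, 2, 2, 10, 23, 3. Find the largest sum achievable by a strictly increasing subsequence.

75

Let S[i] be the best sum of a strictly increasing subsequence ending at i:
i:      1  2  3  4  5  6  7  8  9 10 11 12 13
a[i]:  31 29 17 28 12 30 27 11  2  2 10 23  3
S:     31 29 17 45 12 75 44 11  2  2 12 40  5
Maximum is 75 (e.g. 17 + 28 + 30).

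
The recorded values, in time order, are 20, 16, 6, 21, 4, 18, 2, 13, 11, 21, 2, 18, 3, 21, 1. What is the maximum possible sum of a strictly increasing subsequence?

58

Let S[i] be the best sum of a strictly increasing subsequence ending at i:
i:      1  2  3  4  5  6  7  8  9 10 11 12 13 14 15
a[i]:  20 16  6 21  4 18  2 13 11 21  2 18  3 21  1
S:     20 16  6 41  4 34  2 19 17 55  2 37  5 58  1
Maximum is 58 (e.g. 6 + 13 + 18 + 21).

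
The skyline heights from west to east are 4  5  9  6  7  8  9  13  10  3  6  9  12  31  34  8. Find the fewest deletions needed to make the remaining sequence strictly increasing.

Fewest deletions = n − (longest strictly increasing subsequence).
Patience tails:
4 → extends → [4]
5 → extends → [4, 5]
9 → extends → [4, 5, 9]
6 → replaces 9 → [4, 5, 6]
7 → extends → [4, 5, 6, 7]
8 → extends → [4, 5, 6, 7, 8]
9 → extends → [4, 5, 6, 7, 8, 9]
13 → extends → [4, 5, 6, 7, 8, 9, 13]
10 → replaces 13 → [4, 5, 6, 7, 8, 9, 10]
3 → replaces 4 → [3, 5, 6, 7, 8, 9, 10]
6 → already a tail → [3, 5, 6, 7, 8, 9, 10]
9 → already a tail → [3, 5, 6, 7, 8, 9, 10]
12 → extends → [3, 5, 6, 7, 8, 9, 10, 12]
31 → extends → [3, 5, 6, 7, 8, 9, 10, 12, 31]
34 → extends → [3, 5, 6, 7, 8, 9, 10, 12, 31, 34]
8 → already a tail → [3, 5, 6, 7, 8, 9, 10, 12, 31, 34]
Longest strictly increasing subsequence has length 10, so deletions = 16 − 10 = 6.

6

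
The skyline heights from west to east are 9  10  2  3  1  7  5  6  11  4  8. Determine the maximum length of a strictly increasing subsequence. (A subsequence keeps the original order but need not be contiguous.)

Track the smallest tail for each achievable length (strict):
9 → extends → [9]
10 → extends → [9, 10]
2 → replaces 9 → [2, 10]
3 → replaces 10 → [2, 3]
1 → replaces 2 → [1, 3]
7 → extends → [1, 3, 7]
5 → replaces 7 → [1, 3, 5]
6 → extends → [1, 3, 5, 6]
11 → extends → [1, 3, 5, 6, 11]
4 → replaces 5 → [1, 3, 4, 6, 11]
8 → replaces 11 → [1, 3, 4, 6, 8]
Five tails, so the longest strictly increasing subsequence has length 5 (e.g. 2, 3, 5, 6, 11).

5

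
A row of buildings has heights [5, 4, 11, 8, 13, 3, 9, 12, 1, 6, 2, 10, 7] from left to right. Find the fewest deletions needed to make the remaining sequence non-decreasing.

9

Fewest deletions = n − (longest non-decreasing subsequence).
Patience tails:
5 → extends → [5]
4 → replaces 5 → [4]
11 → extends → [4, 11]
8 → replaces 11 → [4, 8]
13 → extends → [4, 8, 13]
3 → replaces 4 → [3, 8, 13]
9 → replaces 13 → [3, 8, 9]
12 → extends → [3, 8, 9, 12]
1 → replaces 3 → [1, 8, 9, 12]
6 → replaces 8 → [1, 6, 9, 12]
2 → replaces 6 → [1, 2, 9, 12]
10 → replaces 12 → [1, 2, 9, 10]
7 → replaces 9 → [1, 2, 7, 10]
Longest non-decreasing subsequence has length 4, so deletions = 13 − 4 = 9.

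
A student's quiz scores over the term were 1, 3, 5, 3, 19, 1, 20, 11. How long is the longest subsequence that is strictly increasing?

Track the smallest tail for each achievable length (strict):
1 → extends → [1]
3 → extends → [1, 3]
5 → extends → [1, 3, 5]
3 → already a tail → [1, 3, 5]
19 → extends → [1, 3, 5, 19]
1 → already a tail → [1, 3, 5, 19]
20 → extends → [1, 3, 5, 19, 20]
11 → replaces 19 → [1, 3, 5, 11, 20]
Five tails, so the longest strictly increasing subsequence has length 5 (e.g. 1, 3, 5, 19, 20).

5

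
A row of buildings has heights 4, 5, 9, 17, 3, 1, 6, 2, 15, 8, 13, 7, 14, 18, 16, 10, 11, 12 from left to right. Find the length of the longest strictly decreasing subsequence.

Negate each value so 'decreasing' becomes 'increasing', then run patience tails on the negated sequence:
-4 → extends → [-4]
-5 → replaces -4 → [-5]
-9 → replaces -5 → [-9]
-17 → replaces -9 → [-17]
-3 → extends → [-17, -3]
-1 → extends → [-17, -3, -1]
-6 → replaces -3 → [-17, -6, -1]
-2 → replaces -1 → [-17, -6, -2]
-15 → replaces -6 → [-17, -15, -2]
-8 → replaces -2 → [-17, -15, -8]
-13 → replaces -8 → [-17, -15, -13]
-7 → extends → [-17, -15, -13, -7]
-14 → replaces -13 → [-17, -15, -14, -7]
-18 → replaces -17 → [-18, -15, -14, -7]
-16 → replaces -15 → [-18, -16, -14, -7]
-10 → replaces -7 → [-18, -16, -14, -10]
-11 → replaces -10 → [-18, -16, -14, -11]
-12 → replaces -11 → [-18, -16, -14, -12]
Four tails, so the longest strictly decreasing subsequence of the original has length 4.

4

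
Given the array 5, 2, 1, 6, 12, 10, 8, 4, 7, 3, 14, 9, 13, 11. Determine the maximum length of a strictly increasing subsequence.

5

Track the smallest tail for each achievable length (strict):
5 → extends → [5]
2 → replaces 5 → [2]
1 → replaces 2 → [1]
6 → extends → [1, 6]
12 → extends → [1, 6, 12]
10 → replaces 12 → [1, 6, 10]
8 → replaces 10 → [1, 6, 8]
4 → replaces 6 → [1, 4, 8]
7 → replaces 8 → [1, 4, 7]
3 → replaces 4 → [1, 3, 7]
14 → extends → [1, 3, 7, 14]
9 → replaces 14 → [1, 3, 7, 9]
13 → extends → [1, 3, 7, 9, 13]
11 → replaces 13 → [1, 3, 7, 9, 11]
Five tails, so the longest strictly increasing subsequence has length 5 (e.g. 5, 6, 8, 9, 13).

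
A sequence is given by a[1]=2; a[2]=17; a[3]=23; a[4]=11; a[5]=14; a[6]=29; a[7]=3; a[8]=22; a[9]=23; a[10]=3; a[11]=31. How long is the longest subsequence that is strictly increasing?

Let dp[i] be the length of the longest such subsequence ending at index i:
i:      1  2  3  4  5  6  7  8  9 10 11
a[i]:   2 17 23 11 14 29  3 22 23  3 31
dp:     1  2  3  2  3  4  2  4  5  2  6
Maximum dp value is 6.

6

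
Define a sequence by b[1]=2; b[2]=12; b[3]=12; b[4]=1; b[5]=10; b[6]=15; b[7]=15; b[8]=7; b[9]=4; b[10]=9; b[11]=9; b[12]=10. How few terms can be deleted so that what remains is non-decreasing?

7

Fewest deletions = n − (longest non-decreasing subsequence).
i:      1  2  3  4  5  6  7  8  9 10 11 12
b[i]:   2 12 12  1 10 15 15  7  4  9  9 10
dp:     1  2  3  1  2  4  5  2  2  3  4  5
max dp = 5, so deletions = 12 − 5 = 7.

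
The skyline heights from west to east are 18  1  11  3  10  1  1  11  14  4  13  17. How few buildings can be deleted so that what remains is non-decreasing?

Fewest deletions = n − (longest non-decreasing subsequence).
i:      1  2  3  4  5  6  7  8  9 10 11 12
a[i]:  18  1 11  3 10  1  1 11 14  4 13 17
dp:     1  1  2  2  3  2  3  4  5  4  5  6
max dp = 6, so deletions = 12 − 6 = 6.

6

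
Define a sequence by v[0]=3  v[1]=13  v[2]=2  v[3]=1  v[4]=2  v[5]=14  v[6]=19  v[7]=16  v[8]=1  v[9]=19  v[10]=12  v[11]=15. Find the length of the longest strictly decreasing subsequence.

3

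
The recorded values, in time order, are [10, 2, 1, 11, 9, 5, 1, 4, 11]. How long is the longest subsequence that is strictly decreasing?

Negate each value so 'decreasing' becomes 'increasing', then run patience tails on the negated sequence:
-10 → extends → [-10]
-2 → extends → [-10, -2]
-1 → extends → [-10, -2, -1]
-11 → replaces -10 → [-11, -2, -1]
-9 → replaces -2 → [-11, -9, -1]
-5 → replaces -1 → [-11, -9, -5]
-1 → extends → [-11, -9, -5, -1]
-4 → replaces -1 → [-11, -9, -5, -4]
-11 → already a tail → [-11, -9, -5, -4]
Four tails, so the longest strictly decreasing subsequence of the original has length 4.

4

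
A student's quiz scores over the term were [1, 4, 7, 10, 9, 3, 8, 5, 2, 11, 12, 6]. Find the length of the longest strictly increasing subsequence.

Track the smallest tail for each achievable length (strict):
1 → extends → [1]
4 → extends → [1, 4]
7 → extends → [1, 4, 7]
10 → extends → [1, 4, 7, 10]
9 → replaces 10 → [1, 4, 7, 9]
3 → replaces 4 → [1, 3, 7, 9]
8 → replaces 9 → [1, 3, 7, 8]
5 → replaces 7 → [1, 3, 5, 8]
2 → replaces 3 → [1, 2, 5, 8]
11 → extends → [1, 2, 5, 8, 11]
12 → extends → [1, 2, 5, 8, 11, 12]
6 → replaces 8 → [1, 2, 5, 6, 11, 12]
Six tails, so the longest strictly increasing subsequence has length 6 (e.g. 1, 4, 7, 10, 11, 12).

6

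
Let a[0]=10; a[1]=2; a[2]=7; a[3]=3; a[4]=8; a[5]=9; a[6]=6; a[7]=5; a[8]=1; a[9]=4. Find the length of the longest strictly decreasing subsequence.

Let dp[i] be the longest strictly decreasing subsequence ending at i:
i:      0  1  2  3  4  5  6  7  8  9
a[i]:  10  2  7  3  8  9  6  5  1  4
dp:     1  2  2  3  2  2  3  4  5  5
Maximum is 5.

5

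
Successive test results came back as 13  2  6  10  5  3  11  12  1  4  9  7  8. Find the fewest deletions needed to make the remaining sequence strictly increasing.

Fewest deletions = n − (longest strictly increasing subsequence).
Patience tails:
13 → extends → [13]
2 → replaces 13 → [2]
6 → extends → [2, 6]
10 → extends → [2, 6, 10]
5 → replaces 6 → [2, 5, 10]
3 → replaces 5 → [2, 3, 10]
11 → extends → [2, 3, 10, 11]
12 → extends → [2, 3, 10, 11, 12]
1 → replaces 2 → [1, 3, 10, 11, 12]
4 → replaces 10 → [1, 3, 4, 11, 12]
9 → replaces 11 → [1, 3, 4, 9, 12]
7 → replaces 9 → [1, 3, 4, 7, 12]
8 → replaces 12 → [1, 3, 4, 7, 8]
Longest strictly increasing subsequence has length 5, so deletions = 13 − 5 = 8.

8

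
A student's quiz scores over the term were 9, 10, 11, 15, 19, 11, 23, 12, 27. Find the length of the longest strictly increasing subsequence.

Let dp[i] be the length of the longest such subsequence ending at index i:
i:      1  2  3  4  5  6  7  8  9
a[i]:   9 10 11 15 19 11 23 12 27
dp:     1  2  3  4  5  3  6  4  7
Maximum dp value is 7.

7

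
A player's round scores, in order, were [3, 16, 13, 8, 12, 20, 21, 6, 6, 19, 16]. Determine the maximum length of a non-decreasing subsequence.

Track the smallest tail for each achievable length (allowing ties):
3 → extends → [3]
16 → extends → [3, 16]
13 → replaces 16 → [3, 13]
8 → replaces 13 → [3, 8]
12 → extends → [3, 8, 12]
20 → extends → [3, 8, 12, 20]
21 → extends → [3, 8, 12, 20, 21]
6 → replaces 8 → [3, 6, 12, 20, 21]
6 → replaces 12 → [3, 6, 6, 20, 21]
19 → replaces 20 → [3, 6, 6, 19, 21]
16 → replaces 19 → [3, 6, 6, 16, 21]
Five tails, so the longest non-decreasing subsequence has length 5 (e.g. 3, 8, 12, 20, 21).

5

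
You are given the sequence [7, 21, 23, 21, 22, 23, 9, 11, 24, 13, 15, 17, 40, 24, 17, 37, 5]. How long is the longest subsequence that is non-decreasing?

Let dp[i] be the length of the longest such subsequence ending at index i:
i:      1  2  3  4  5  6  7  8  9 10 11 12 13 14 15 16 17
a[i]:   7 21 23 21 22 23  9 11 24 13 15 17 40 24 17 37  5
dp:     1  2  3  3  4  5  2  3  6  4  5  6  7  7  7  8  1
Maximum dp value is 8.

8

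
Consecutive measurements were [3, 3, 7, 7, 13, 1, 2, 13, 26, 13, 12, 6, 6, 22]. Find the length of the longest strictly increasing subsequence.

4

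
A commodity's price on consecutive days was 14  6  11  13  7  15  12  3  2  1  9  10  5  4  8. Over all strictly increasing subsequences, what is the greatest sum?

45

Let S[i] be the best sum of a strictly increasing subsequence ending at i:
i:      1  2  3  4  5  6  7  8  9 10 11 12 13 14 15
a[i]:  14  6 11 13  7 15 12  3  2  1  9 10  5  4  8
S:     14  6 17 30 13 45 29  3  2  1 22 32  8  7 21
Maximum is 45 (e.g. 6 + 11 + 13 + 15).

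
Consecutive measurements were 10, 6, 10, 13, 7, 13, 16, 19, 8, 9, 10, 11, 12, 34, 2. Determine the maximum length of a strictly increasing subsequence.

Track the smallest tail for each achievable length (strict):
10 → extends → [10]
6 → replaces 10 → [6]
10 → extends → [6, 10]
13 → extends → [6, 10, 13]
7 → replaces 10 → [6, 7, 13]
13 → already a tail → [6, 7, 13]
16 → extends → [6, 7, 13, 16]
19 → extends → [6, 7, 13, 16, 19]
8 → replaces 13 → [6, 7, 8, 16, 19]
9 → replaces 16 → [6, 7, 8, 9, 19]
10 → replaces 19 → [6, 7, 8, 9, 10]
11 → extends → [6, 7, 8, 9, 10, 11]
12 → extends → [6, 7, 8, 9, 10, 11, 12]
34 → extends → [6, 7, 8, 9, 10, 11, 12, 34]
2 → replaces 6 → [2, 7, 8, 9, 10, 11, 12, 34]
Eight tails, so the longest strictly increasing subsequence has length 8 (e.g. 6, 7, 8, 9, 10, 11, 12, 34).

8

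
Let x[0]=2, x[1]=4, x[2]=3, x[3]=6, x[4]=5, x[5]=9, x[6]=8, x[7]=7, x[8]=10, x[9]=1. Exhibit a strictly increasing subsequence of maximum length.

Patience tails give the LIS length; then backtrack through the dp parents:
2 → extends → [2]
4 → extends → [2, 4]
3 → replaces 4 → [2, 3]
6 → extends → [2, 3, 6]
5 → replaces 6 → [2, 3, 5]
9 → extends → [2, 3, 5, 9]
8 → replaces 9 → [2, 3, 5, 8]
7 → replaces 8 → [2, 3, 5, 7]
10 → extends → [2, 3, 5, 7, 10]
1 → replaces 2 → [1, 3, 5, 7, 10]
Length 5; one witness is 2, 4, 6, 9, 10.

2, 4, 6, 9, 10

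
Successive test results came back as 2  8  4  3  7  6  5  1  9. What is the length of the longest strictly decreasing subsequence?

5

Negate each value so 'decreasing' becomes 'increasing', then run patience tails on the negated sequence:
-2 → extends → [-2]
-8 → replaces -2 → [-8]
-4 → extends → [-8, -4]
-3 → extends → [-8, -4, -3]
-7 → replaces -4 → [-8, -7, -3]
-6 → replaces -3 → [-8, -7, -6]
-5 → extends → [-8, -7, -6, -5]
-1 → extends → [-8, -7, -6, -5, -1]
-9 → replaces -8 → [-9, -7, -6, -5, -1]
Five tails, so the longest strictly decreasing subsequence of the original has length 5.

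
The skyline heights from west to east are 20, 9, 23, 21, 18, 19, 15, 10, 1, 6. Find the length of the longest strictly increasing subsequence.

Track the smallest tail for each achievable length (strict):
20 → extends → [20]
9 → replaces 20 → [9]
23 → extends → [9, 23]
21 → replaces 23 → [9, 21]
18 → replaces 21 → [9, 18]
19 → extends → [9, 18, 19]
15 → replaces 18 → [9, 15, 19]
10 → replaces 15 → [9, 10, 19]
1 → replaces 9 → [1, 10, 19]
6 → replaces 10 → [1, 6, 19]
Three tails, so the longest strictly increasing subsequence has length 3 (e.g. 9, 18, 19).

3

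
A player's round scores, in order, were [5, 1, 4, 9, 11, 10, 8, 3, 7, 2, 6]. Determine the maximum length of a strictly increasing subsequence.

4

Track the smallest tail for each achievable length (strict):
5 → extends → [5]
1 → replaces 5 → [1]
4 → extends → [1, 4]
9 → extends → [1, 4, 9]
11 → extends → [1, 4, 9, 11]
10 → replaces 11 → [1, 4, 9, 10]
8 → replaces 9 → [1, 4, 8, 10]
3 → replaces 4 → [1, 3, 8, 10]
7 → replaces 8 → [1, 3, 7, 10]
2 → replaces 3 → [1, 2, 7, 10]
6 → replaces 7 → [1, 2, 6, 10]
Four tails, so the longest strictly increasing subsequence has length 4 (e.g. 1, 4, 9, 11).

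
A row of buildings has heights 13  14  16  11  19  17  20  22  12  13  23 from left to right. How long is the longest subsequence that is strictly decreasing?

3

Negate each value so 'decreasing' becomes 'increasing', then run patience tails on the negated sequence:
-13 → extends → [-13]
-14 → replaces -13 → [-14]
-16 → replaces -14 → [-16]
-11 → extends → [-16, -11]
-19 → replaces -16 → [-19, -11]
-17 → replaces -11 → [-19, -17]
-20 → replaces -19 → [-20, -17]
-22 → replaces -20 → [-22, -17]
-12 → extends → [-22, -17, -12]
-13 → replaces -12 → [-22, -17, -13]
-23 → replaces -22 → [-23, -17, -13]
Three tails, so the longest strictly decreasing subsequence of the original has length 3.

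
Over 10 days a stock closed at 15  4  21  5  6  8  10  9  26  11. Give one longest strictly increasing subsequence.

4, 5, 6, 8, 10, 26

Patience tails give the LIS length; then backtrack through the dp parents:
15 → extends → [15]
4 → replaces 15 → [4]
21 → extends → [4, 21]
5 → replaces 21 → [4, 5]
6 → extends → [4, 5, 6]
8 → extends → [4, 5, 6, 8]
10 → extends → [4, 5, 6, 8, 10]
9 → replaces 10 → [4, 5, 6, 8, 9]
26 → extends → [4, 5, 6, 8, 9, 26]
11 → replaces 26 → [4, 5, 6, 8, 9, 11]
Length 6; one witness is 4, 5, 6, 8, 10, 26.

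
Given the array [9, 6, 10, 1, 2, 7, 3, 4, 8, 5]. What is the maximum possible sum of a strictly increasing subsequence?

21

Let S[i] be the best sum of a strictly increasing subsequence ending at i:
i:      1  2  3  4  5  6  7  8  9 10
a[i]:   9  6 10  1  2  7  3  4  8  5
S:      9  6 19  1  3 13  6 10 21 15
Maximum is 21 (e.g. 6 + 7 + 8).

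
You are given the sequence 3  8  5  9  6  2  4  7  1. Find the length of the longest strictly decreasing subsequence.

Let dp[i] be the longest strictly decreasing subsequence ending at i:
i:     1 2 3 4 5 6 7 8 9
a[i]:  3 8 5 9 6 2 4 7 1
dp:    1 1 2 1 2 3 3 2 4
Maximum is 4.

4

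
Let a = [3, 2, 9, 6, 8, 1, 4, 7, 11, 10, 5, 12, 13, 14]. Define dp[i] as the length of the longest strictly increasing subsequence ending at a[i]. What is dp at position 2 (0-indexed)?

dp[i] = 1 + max{dp[j] : j<i, a[j]<a[i]} (or 1 if no such j):
i:      0  1  2  3  4  5  6  7  8  9 10 11 12 13
a[i]:   3  2  9  6  8  1  4  7 11 10  5 12 13 14
dp:     1  1  2  2  3  1  2  3  4  4  3  5  6  7
At index 2 the value is 2.

2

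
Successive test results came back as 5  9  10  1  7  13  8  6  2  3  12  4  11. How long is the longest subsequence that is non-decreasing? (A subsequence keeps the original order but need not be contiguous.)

5

Let dp[i] be the length of the longest such subsequence ending at index i:
i:      1  2  3  4  5  6  7  8  9 10 11 12 13
a[i]:   5  9 10  1  7 13  8  6  2  3 12  4 11
dp:     1  2  3  1  2  4  3  2  2  3  4  4  5
Maximum dp value is 5.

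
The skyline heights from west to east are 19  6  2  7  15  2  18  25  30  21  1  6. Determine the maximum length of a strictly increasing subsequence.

Track the smallest tail for each achievable length (strict):
19 → extends → [19]
6 → replaces 19 → [6]
2 → replaces 6 → [2]
7 → extends → [2, 7]
15 → extends → [2, 7, 15]
2 → already a tail → [2, 7, 15]
18 → extends → [2, 7, 15, 18]
25 → extends → [2, 7, 15, 18, 25]
30 → extends → [2, 7, 15, 18, 25, 30]
21 → replaces 25 → [2, 7, 15, 18, 21, 30]
1 → replaces 2 → [1, 7, 15, 18, 21, 30]
6 → replaces 7 → [1, 6, 15, 18, 21, 30]
Six tails, so the longest strictly increasing subsequence has length 6 (e.g. 6, 7, 15, 18, 25, 30).

6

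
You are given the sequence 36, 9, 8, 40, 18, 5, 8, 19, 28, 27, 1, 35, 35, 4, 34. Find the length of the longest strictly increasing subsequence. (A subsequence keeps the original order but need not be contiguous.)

Track the smallest tail for each achievable length (strict):
36 → extends → [36]
9 → replaces 36 → [9]
8 → replaces 9 → [8]
40 → extends → [8, 40]
18 → replaces 40 → [8, 18]
5 → replaces 8 → [5, 18]
8 → replaces 18 → [5, 8]
19 → extends → [5, 8, 19]
28 → extends → [5, 8, 19, 28]
27 → replaces 28 → [5, 8, 19, 27]
1 → replaces 5 → [1, 8, 19, 27]
35 → extends → [1, 8, 19, 27, 35]
35 → already a tail → [1, 8, 19, 27, 35]
4 → replaces 8 → [1, 4, 19, 27, 35]
34 → replaces 35 → [1, 4, 19, 27, 34]
Five tails, so the longest strictly increasing subsequence has length 5 (e.g. 9, 18, 19, 28, 35).

5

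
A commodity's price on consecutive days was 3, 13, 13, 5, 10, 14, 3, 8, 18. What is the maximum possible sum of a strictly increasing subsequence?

Let S[i] be the best sum of a strictly increasing subsequence ending at i:
i:      1  2  3  4  5  6  7  8  9
a[i]:   3 13 13  5 10 14  3  8 18
S:      3 16 16  8 18 32  3 16 50
Maximum is 50 (e.g. 3 + 5 + 10 + 14 + 18).

50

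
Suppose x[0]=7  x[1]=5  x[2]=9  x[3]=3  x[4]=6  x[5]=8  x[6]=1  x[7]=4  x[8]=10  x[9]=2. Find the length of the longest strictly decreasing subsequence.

Negate each value so 'decreasing' becomes 'increasing', then run patience tails on the negated sequence:
-7 → extends → [-7]
-5 → extends → [-7, -5]
-9 → replaces -7 → [-9, -5]
-3 → extends → [-9, -5, -3]
-6 → replaces -5 → [-9, -6, -3]
-8 → replaces -6 → [-9, -8, -3]
-1 → extends → [-9, -8, -3, -1]
-4 → replaces -3 → [-9, -8, -4, -1]
-10 → replaces -9 → [-10, -8, -4, -1]
-2 → replaces -1 → [-10, -8, -4, -2]
Four tails, so the longest strictly decreasing subsequence of the original has length 4.

4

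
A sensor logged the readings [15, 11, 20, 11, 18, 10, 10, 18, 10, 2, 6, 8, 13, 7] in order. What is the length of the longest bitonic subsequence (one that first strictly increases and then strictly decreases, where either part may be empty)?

6

inc[i] = longest strictly increasing subsequence ending at i; dec[i] = longest strictly decreasing subsequence starting at i:
i:      1  2  3  4  5  6  7  8  9 10 11 12 13 14
a[i]:  15 11 20 11 18 10 10 18 10  2  6  8 13  7
inc:    1  1  2  1  2  1  1  2  1  1  2  3  4  3
dec:    5  4  5  4  4  3  3  4  3  1  1  2  2  1
Best peak at i=3 (value 20): inc=2, dec=5, length 2+5−1 = 6.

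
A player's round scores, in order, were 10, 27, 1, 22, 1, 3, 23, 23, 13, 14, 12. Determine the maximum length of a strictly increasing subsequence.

4

Let dp[i] be the length of the longest such subsequence ending at index i:
i:      1  2  3  4  5  6  7  8  9 10 11
a[i]:  10 27  1 22  1  3 23 23 13 14 12
dp:     1  2  1  2  1  2  3  3  3  4  3
Maximum dp value is 4.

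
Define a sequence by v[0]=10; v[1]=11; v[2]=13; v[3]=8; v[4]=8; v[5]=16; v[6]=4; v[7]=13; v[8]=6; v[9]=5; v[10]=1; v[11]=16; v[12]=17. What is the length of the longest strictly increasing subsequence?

5

Let dp[i] be the length of the longest such subsequence ending at index i:
i:      0  1  2  3  4  5  6  7  8  9 10 11 12
v[i]:  10 11 13  8  8 16  4 13  6  5  1 16 17
dp:     1  2  3  1  1  4  1  3  2  2  1  4  5
Maximum dp value is 5.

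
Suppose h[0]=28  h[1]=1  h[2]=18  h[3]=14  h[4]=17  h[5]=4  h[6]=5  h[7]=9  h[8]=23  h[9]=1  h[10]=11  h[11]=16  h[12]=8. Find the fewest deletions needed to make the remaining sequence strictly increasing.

Fewest deletions = n − (longest strictly increasing subsequence).
Patience tails:
28 → extends → [28]
1 → replaces 28 → [1]
18 → extends → [1, 18]
14 → replaces 18 → [1, 14]
17 → extends → [1, 14, 17]
4 → replaces 14 → [1, 4, 17]
5 → replaces 17 → [1, 4, 5]
9 → extends → [1, 4, 5, 9]
23 → extends → [1, 4, 5, 9, 23]
1 → already a tail → [1, 4, 5, 9, 23]
11 → replaces 23 → [1, 4, 5, 9, 11]
16 → extends → [1, 4, 5, 9, 11, 16]
8 → replaces 9 → [1, 4, 5, 8, 11, 16]
Longest strictly increasing subsequence has length 6, so deletions = 13 − 6 = 7.

7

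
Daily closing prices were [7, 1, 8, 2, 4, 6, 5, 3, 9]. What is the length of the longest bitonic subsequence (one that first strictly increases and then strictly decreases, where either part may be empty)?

6

inc[i] = longest strictly increasing subsequence ending at i; dec[i] = longest strictly decreasing subsequence starting at i:
i:     1 2 3 4 5 6 7 8 9
a[i]:  7 1 8 2 4 6 5 3 9
inc:   1 1 2 2 3 4 4 3 5
dec:   4 1 4 1 2 3 2 1 1
Best peak at i=6 (value 6): inc=4, dec=3, length 4+3−1 = 6.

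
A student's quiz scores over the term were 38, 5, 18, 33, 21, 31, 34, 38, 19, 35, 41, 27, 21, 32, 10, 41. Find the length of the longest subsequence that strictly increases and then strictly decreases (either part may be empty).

inc[i] = longest strictly increasing subsequence ending at i; dec[i] = longest strictly decreasing subsequence starting at i:
i:      1  2  3  4  5  6  7  8  9 10 11 12 13 14 15 16
a[i]:  38  5 18 33 21 31 34 38 19 35 41 27 21 32 10 41
inc:    1  1  2  3  3  4  5  6  3  6  7  4  4  5  2  7
dec:    6  1  2  5  3  4  4  5  2  4  4  3  2  2  1  1
Best peak at i=8 (value 38): inc=6, dec=5, length 6+5−1 = 10.

10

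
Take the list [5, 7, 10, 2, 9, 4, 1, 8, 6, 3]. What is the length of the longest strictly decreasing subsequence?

Negate each value so 'decreasing' becomes 'increasing', then run patience tails on the negated sequence:
-5 → extends → [-5]
-7 → replaces -5 → [-7]
-10 → replaces -7 → [-10]
-2 → extends → [-10, -2]
-9 → replaces -2 → [-10, -9]
-4 → extends → [-10, -9, -4]
-1 → extends → [-10, -9, -4, -1]
-8 → replaces -4 → [-10, -9, -8, -1]
-6 → replaces -1 → [-10, -9, -8, -6]
-3 → extends → [-10, -9, -8, -6, -3]
Five tails, so the longest strictly decreasing subsequence of the original has length 5.

5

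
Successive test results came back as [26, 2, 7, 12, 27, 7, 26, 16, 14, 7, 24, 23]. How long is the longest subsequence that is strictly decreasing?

5

Let dp[i] be the longest strictly decreasing subsequence ending at i:
i:      1  2  3  4  5  6  7  8  9 10 11 12
a[i]:  26  2  7 12 27  7 26 16 14  7 24 23
dp:     1  2  2  2  1  3  2  3  4  5  3  4
Maximum is 5.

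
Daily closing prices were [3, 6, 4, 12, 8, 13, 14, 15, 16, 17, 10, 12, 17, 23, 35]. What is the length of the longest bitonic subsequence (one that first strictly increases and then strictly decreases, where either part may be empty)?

10

inc[i] = longest strictly increasing subsequence ending at i; dec[i] = longest strictly decreasing subsequence starting at i:
i:      1  2  3  4  5  6  7  8  9 10 11 12 13 14 15
a[i]:   3  6  4 12  8 13 14 15 16 17 10 12 17 23 35
inc:    1  2  2  3  3  4  5  6  7  8  4  5  8  9 10
dec:    1  2  1  2  1  2  2  2  2  2  1  1  1  1  1
Best peak at i=15 (value 35): inc=10, dec=1, length 10+1−1 = 10.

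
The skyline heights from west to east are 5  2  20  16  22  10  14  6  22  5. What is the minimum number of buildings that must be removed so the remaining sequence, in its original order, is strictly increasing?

6

Fewest deletions = n − (longest strictly increasing subsequence).
Patience tails:
5 → extends → [5]
2 → replaces 5 → [2]
20 → extends → [2, 20]
16 → replaces 20 → [2, 16]
22 → extends → [2, 16, 22]
10 → replaces 16 → [2, 10, 22]
14 → replaces 22 → [2, 10, 14]
6 → replaces 10 → [2, 6, 14]
22 → extends → [2, 6, 14, 22]
5 → replaces 6 → [2, 5, 14, 22]
Longest strictly increasing subsequence has length 4, so deletions = 10 − 4 = 6.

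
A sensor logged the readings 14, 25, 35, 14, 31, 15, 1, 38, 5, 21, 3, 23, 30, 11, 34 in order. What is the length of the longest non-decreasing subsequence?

Let dp[i] be the length of the longest such subsequence ending at index i:
i:      1  2  3  4  5  6  7  8  9 10 11 12 13 14 15
a[i]:  14 25 35 14 31 15  1 38  5 21  3 23 30 11 34
dp:     1  2  3  2  3  3  1  4  2  4  2  5  6  3  7
Maximum dp value is 7.

7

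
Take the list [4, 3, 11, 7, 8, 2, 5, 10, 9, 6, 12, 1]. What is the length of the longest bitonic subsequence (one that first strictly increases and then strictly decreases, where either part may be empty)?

7

inc[i] = longest strictly increasing subsequence ending at i; dec[i] = longest strictly decreasing subsequence starting at i:
i:      1  2  3  4  5  6  7  8  9 10 11 12
a[i]:   4  3 11  7  8  2  5 10  9  6 12  1
inc:    1  1  2  2  3  1  2  4  4  3  5  1
dec:    4  3  5  3  3  2  2  4  3  2  2  1
Best peak at i=8 (value 10): inc=4, dec=4, length 4+4−1 = 7.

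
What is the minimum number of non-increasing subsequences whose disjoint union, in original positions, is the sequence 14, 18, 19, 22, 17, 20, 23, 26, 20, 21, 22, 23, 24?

Place each on the leftmost legal pile:
14 → new pile 1 (tops now [14])
18 → new pile 2 (tops now [14, 18])
19 → new pile 3 (tops now [14, 18, 19])
22 → new pile 4 (tops now [14, 18, 19, 22])
17 → pile 2 (tops now [14, 17, 19, 22])
20 → pile 4 (tops now [14, 17, 19, 20])
23 → new pile 5 (tops now [14, 17, 19, 20, 23])
26 → new pile 6 (tops now [14, 17, 19, 20, 23, 26])
20 → pile 4 (tops now [14, 17, 19, 20, 23, 26])
21 → pile 5 (tops now [14, 17, 19, 20, 21, 26])
22 → pile 6 (tops now [14, 17, 19, 20, 21, 22])
23 → new pile 7 (tops now [14, 17, 19, 20, 21, 22, 23])
24 → new pile 8 (tops now [14, 17, 19, 20, 21, 22, 23, 24])
Eight piles.

8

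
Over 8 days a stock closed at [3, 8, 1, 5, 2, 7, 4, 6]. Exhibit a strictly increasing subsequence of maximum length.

1, 2, 4, 6

Patience tails give the LIS length; then backtrack through the dp parents:
3 → extends → [3]
8 → extends → [3, 8]
1 → replaces 3 → [1, 8]
5 → replaces 8 → [1, 5]
2 → replaces 5 → [1, 2]
7 → extends → [1, 2, 7]
4 → replaces 7 → [1, 2, 4]
6 → extends → [1, 2, 4, 6]
Length 4; one witness is 1, 2, 4, 6.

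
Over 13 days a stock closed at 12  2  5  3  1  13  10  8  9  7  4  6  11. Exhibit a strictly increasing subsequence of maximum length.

Patience tails give the LIS length; then backtrack through the dp parents:
12 → extends → [12]
2 → replaces 12 → [2]
5 → extends → [2, 5]
3 → replaces 5 → [2, 3]
1 → replaces 2 → [1, 3]
13 → extends → [1, 3, 13]
10 → replaces 13 → [1, 3, 10]
8 → replaces 10 → [1, 3, 8]
9 → extends → [1, 3, 8, 9]
7 → replaces 8 → [1, 3, 7, 9]
4 → replaces 7 → [1, 3, 4, 9]
6 → replaces 9 → [1, 3, 4, 6]
11 → extends → [1, 3, 4, 6, 11]
Length 5; one witness is 2, 5, 8, 9, 11.

2, 5, 8, 9, 11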